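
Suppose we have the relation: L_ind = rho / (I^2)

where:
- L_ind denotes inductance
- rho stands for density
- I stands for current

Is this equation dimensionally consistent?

No

L_ind (inductance) has dimensions [I^-2 L^2 M T^-2].
rho (density) has dimensions [L^-3 M].
I (current) has dimensions [I].

Left side: [I^-2 L^2 M T^-2]
Right side: [I^-2 L^-3 M]

The two sides have different dimensions, so the equation is NOT dimensionally consistent.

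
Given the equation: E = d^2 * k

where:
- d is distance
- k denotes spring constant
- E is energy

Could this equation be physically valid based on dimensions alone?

Yes

d (distance) has dimensions [L].
k (spring constant) has dimensions [M T^-2].
E (energy) has dimensions [L^2 M T^-2].

Left side: [L^2 M T^-2]
Right side: [L^2 M T^-2]

Both sides have the same dimensions, so the equation is dimensionally consistent.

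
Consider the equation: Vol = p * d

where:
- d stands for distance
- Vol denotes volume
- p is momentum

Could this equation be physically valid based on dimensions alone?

No

d (distance) has dimensions [L].
Vol (volume) has dimensions [L^3].
p (momentum) has dimensions [L M T^-1].

Left side: [L^3]
Right side: [L^2 M T^-1]

The two sides have different dimensions, so the equation is NOT dimensionally consistent.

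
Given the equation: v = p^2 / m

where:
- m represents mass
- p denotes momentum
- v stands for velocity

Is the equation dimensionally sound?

No

m (mass) has dimensions [M].
p (momentum) has dimensions [L M T^-1].
v (velocity) has dimensions [L T^-1].

Left side: [L T^-1]
Right side: [L^2 M T^-2]

The two sides have different dimensions, so the equation is NOT dimensionally consistent.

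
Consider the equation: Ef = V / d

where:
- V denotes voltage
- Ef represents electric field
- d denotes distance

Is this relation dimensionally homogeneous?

Yes

V (voltage) has dimensions [I^-1 L^2 M T^-3].
Ef (electric field) has dimensions [I^-1 L M T^-3].
d (distance) has dimensions [L].

Left side: [I^-1 L M T^-3]
Right side: [I^-1 L M T^-3]

Both sides have the same dimensions, so the equation is dimensionally consistent.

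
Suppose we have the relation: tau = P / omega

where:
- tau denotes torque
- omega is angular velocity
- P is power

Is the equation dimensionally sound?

Yes

tau (torque) has dimensions [L^2 M T^-2].
omega (angular velocity) has dimensions [T^-1].
P (power) has dimensions [L^2 M T^-3].

Left side: [L^2 M T^-2]
Right side: [L^2 M T^-2]

Both sides have the same dimensions, so the equation is dimensionally consistent.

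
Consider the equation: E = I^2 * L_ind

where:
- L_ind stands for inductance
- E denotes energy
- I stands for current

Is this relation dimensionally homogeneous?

Yes

L_ind (inductance) has dimensions [I^-2 L^2 M T^-2].
E (energy) has dimensions [L^2 M T^-2].
I (current) has dimensions [I].

Left side: [L^2 M T^-2]
Right side: [L^2 M T^-2]

Both sides have the same dimensions, so the equation is dimensionally consistent.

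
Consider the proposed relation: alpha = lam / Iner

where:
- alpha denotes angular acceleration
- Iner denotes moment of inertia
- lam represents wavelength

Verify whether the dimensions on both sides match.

No

alpha (angular acceleration) has dimensions [T^-2].
Iner (moment of inertia) has dimensions [L^2 M].
lam (wavelength) has dimensions [L].

Left side: [T^-2]
Right side: [L^-1 M^-1]

The two sides have different dimensions, so the equation is NOT dimensionally consistent.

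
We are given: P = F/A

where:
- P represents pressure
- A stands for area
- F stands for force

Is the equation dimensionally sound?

Yes

P (pressure) has dimensions [L^-1 M T^-2].
A (area) has dimensions [L^2].
F (force) has dimensions [L M T^-2].

Left side: [L^-1 M T^-2]
Right side: [L^-1 M T^-2]

Both sides have the same dimensions, so the equation is dimensionally consistent.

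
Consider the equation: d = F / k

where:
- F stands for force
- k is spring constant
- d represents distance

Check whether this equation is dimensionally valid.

Yes

F (force) has dimensions [L M T^-2].
k (spring constant) has dimensions [M T^-2].
d (distance) has dimensions [L].

Left side: [L]
Right side: [L]

Both sides have the same dimensions, so the equation is dimensionally consistent.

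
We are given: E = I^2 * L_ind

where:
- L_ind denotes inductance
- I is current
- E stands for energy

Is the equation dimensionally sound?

Yes

L_ind (inductance) has dimensions [I^-2 L^2 M T^-2].
I (current) has dimensions [I].
E (energy) has dimensions [L^2 M T^-2].

Left side: [L^2 M T^-2]
Right side: [L^2 M T^-2]

Both sides have the same dimensions, so the equation is dimensionally consistent.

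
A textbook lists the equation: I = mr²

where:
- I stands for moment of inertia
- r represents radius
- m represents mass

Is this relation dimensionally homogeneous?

Yes

I (moment of inertia) has dimensions [L^2 M].
r (radius) has dimensions [L].
m (mass) has dimensions [M].

Left side: [L^2 M]
Right side: [L^2 M]

Both sides have the same dimensions, so the equation is dimensionally consistent.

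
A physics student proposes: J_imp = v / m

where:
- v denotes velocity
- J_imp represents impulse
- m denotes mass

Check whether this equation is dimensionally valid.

No

v (velocity) has dimensions [L T^-1].
J_imp (impulse) has dimensions [L M T^-1].
m (mass) has dimensions [M].

Left side: [L M T^-1]
Right side: [L M^-1 T^-1]

The two sides have different dimensions, so the equation is NOT dimensionally consistent.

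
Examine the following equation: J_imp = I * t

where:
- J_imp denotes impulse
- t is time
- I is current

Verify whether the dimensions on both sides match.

No

J_imp (impulse) has dimensions [L M T^-1].
t (time) has dimensions [T].
I (current) has dimensions [I].

Left side: [L M T^-1]
Right side: [I T]

The two sides have different dimensions, so the equation is NOT dimensionally consistent.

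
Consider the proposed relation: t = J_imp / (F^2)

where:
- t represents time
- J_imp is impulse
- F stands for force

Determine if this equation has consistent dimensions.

No

t (time) has dimensions [T].
J_imp (impulse) has dimensions [L M T^-1].
F (force) has dimensions [L M T^-2].

Left side: [T]
Right side: [L^-1 M^-1 T^3]

The two sides have different dimensions, so the equation is NOT dimensionally consistent.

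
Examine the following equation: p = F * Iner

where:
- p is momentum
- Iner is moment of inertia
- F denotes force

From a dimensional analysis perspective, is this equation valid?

No

p (momentum) has dimensions [L M T^-1].
Iner (moment of inertia) has dimensions [L^2 M].
F (force) has dimensions [L M T^-2].

Left side: [L M T^-1]
Right side: [L^3 M^2 T^-2]

The two sides have different dimensions, so the equation is NOT dimensionally consistent.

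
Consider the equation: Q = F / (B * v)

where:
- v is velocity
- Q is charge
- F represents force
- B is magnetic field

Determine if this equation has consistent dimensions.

Yes

v (velocity) has dimensions [L T^-1].
Q (charge) has dimensions [I T].
F (force) has dimensions [L M T^-2].
B (magnetic field) has dimensions [I^-1 M T^-2].

Left side: [I T]
Right side: [I T]

Both sides have the same dimensions, so the equation is dimensionally consistent.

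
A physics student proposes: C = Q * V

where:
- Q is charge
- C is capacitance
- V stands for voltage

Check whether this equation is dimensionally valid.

No

Q (charge) has dimensions [I T].
C (capacitance) has dimensions [I^2 L^-2 M^-1 T^4].
V (voltage) has dimensions [I^-1 L^2 M T^-3].

Left side: [I^2 L^-2 M^-1 T^4]
Right side: [L^2 M T^-2]

The two sides have different dimensions, so the equation is NOT dimensionally consistent.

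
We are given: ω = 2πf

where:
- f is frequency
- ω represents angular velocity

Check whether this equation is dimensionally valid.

Yes

f (frequency) has dimensions [T^-1].
ω (angular velocity) has dimensions [T^-1].

Left side: [T^-1]
Right side: [T^-1]

Both sides have the same dimensions, so the equation is dimensionally consistent.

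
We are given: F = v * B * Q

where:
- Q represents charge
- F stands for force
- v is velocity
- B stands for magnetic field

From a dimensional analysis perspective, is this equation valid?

Yes

Q (charge) has dimensions [I T].
F (force) has dimensions [L M T^-2].
v (velocity) has dimensions [L T^-1].
B (magnetic field) has dimensions [I^-1 M T^-2].

Left side: [L M T^-2]
Right side: [L M T^-2]

Both sides have the same dimensions, so the equation is dimensionally consistent.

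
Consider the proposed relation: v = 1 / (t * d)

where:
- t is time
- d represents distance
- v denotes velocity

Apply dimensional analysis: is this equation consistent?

No

t (time) has dimensions [T].
d (distance) has dimensions [L].
v (velocity) has dimensions [L T^-1].

Left side: [L T^-1]
Right side: [L^-1 T^-1]

The two sides have different dimensions, so the equation is NOT dimensionally consistent.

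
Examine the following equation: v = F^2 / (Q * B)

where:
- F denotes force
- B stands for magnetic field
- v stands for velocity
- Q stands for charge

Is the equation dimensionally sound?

No

F (force) has dimensions [L M T^-2].
B (magnetic field) has dimensions [I^-1 M T^-2].
v (velocity) has dimensions [L T^-1].
Q (charge) has dimensions [I T].

Left side: [L T^-1]
Right side: [L^2 M T^-3]

The two sides have different dimensions, so the equation is NOT dimensionally consistent.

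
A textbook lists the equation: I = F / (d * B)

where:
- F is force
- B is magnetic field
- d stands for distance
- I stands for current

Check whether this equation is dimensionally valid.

Yes

F (force) has dimensions [L M T^-2].
B (magnetic field) has dimensions [I^-1 M T^-2].
d (distance) has dimensions [L].
I (current) has dimensions [I].

Left side: [I]
Right side: [I]

Both sides have the same dimensions, so the equation is dimensionally consistent.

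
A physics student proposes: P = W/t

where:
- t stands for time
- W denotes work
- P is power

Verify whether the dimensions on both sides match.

Yes

t (time) has dimensions [T].
W (work) has dimensions [L^2 M T^-2].
P (power) has dimensions [L^2 M T^-3].

Left side: [L^2 M T^-3]
Right side: [L^2 M T^-3]

Both sides have the same dimensions, so the equation is dimensionally consistent.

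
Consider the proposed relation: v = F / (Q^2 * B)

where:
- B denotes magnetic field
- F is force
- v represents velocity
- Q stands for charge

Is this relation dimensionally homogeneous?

No

B (magnetic field) has dimensions [I^-1 M T^-2].
F (force) has dimensions [L M T^-2].
v (velocity) has dimensions [L T^-1].
Q (charge) has dimensions [I T].

Left side: [L T^-1]
Right side: [I^-1 L T^-2]

The two sides have different dimensions, so the equation is NOT dimensionally consistent.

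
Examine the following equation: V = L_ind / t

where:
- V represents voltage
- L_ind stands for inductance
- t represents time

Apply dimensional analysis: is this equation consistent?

No

V (voltage) has dimensions [I^-1 L^2 M T^-3].
L_ind (inductance) has dimensions [I^-2 L^2 M T^-2].
t (time) has dimensions [T].

Left side: [I^-1 L^2 M T^-3]
Right side: [I^-2 L^2 M T^-3]

The two sides have different dimensions, so the equation is NOT dimensionally consistent.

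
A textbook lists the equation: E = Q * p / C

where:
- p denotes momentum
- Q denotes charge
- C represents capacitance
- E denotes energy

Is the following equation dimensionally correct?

No

p (momentum) has dimensions [L M T^-1].
Q (charge) has dimensions [I T].
C (capacitance) has dimensions [I^2 L^-2 M^-1 T^4].
E (energy) has dimensions [L^2 M T^-2].

Left side: [L^2 M T^-2]
Right side: [I^-1 L^3 M^2 T^-4]

The two sides have different dimensions, so the equation is NOT dimensionally consistent.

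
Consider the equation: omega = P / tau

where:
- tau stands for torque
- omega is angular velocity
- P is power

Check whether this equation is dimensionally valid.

Yes

tau (torque) has dimensions [L^2 M T^-2].
omega (angular velocity) has dimensions [T^-1].
P (power) has dimensions [L^2 M T^-3].

Left side: [T^-1]
Right side: [T^-1]

Both sides have the same dimensions, so the equation is dimensionally consistent.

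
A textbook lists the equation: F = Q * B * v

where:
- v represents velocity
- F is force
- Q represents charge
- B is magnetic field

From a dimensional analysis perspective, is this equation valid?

Yes

v (velocity) has dimensions [L T^-1].
F (force) has dimensions [L M T^-2].
Q (charge) has dimensions [I T].
B (magnetic field) has dimensions [I^-1 M T^-2].

Left side: [L M T^-2]
Right side: [L M T^-2]

Both sides have the same dimensions, so the equation is dimensionally consistent.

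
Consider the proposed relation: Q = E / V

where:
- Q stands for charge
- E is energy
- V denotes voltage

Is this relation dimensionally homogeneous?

Yes

Q (charge) has dimensions [I T].
E (energy) has dimensions [L^2 M T^-2].
V (voltage) has dimensions [I^-1 L^2 M T^-3].

Left side: [I T]
Right side: [I T]

Both sides have the same dimensions, so the equation is dimensionally consistent.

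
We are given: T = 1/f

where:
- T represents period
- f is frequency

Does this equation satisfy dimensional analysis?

Yes

T (period) has dimensions [T].
f (frequency) has dimensions [T^-1].

Left side: [T]
Right side: [T]

Both sides have the same dimensions, so the equation is dimensionally consistent.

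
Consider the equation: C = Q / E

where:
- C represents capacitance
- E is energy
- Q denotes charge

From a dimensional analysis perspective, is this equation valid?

No

C (capacitance) has dimensions [I^2 L^-2 M^-1 T^4].
E (energy) has dimensions [L^2 M T^-2].
Q (charge) has dimensions [I T].

Left side: [I^2 L^-2 M^-1 T^4]
Right side: [I L^-2 M^-1 T^3]

The two sides have different dimensions, so the equation is NOT dimensionally consistent.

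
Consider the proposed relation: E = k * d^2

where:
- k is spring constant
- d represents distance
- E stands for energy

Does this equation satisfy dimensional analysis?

Yes

k (spring constant) has dimensions [M T^-2].
d (distance) has dimensions [L].
E (energy) has dimensions [L^2 M T^-2].

Left side: [L^2 M T^-2]
Right side: [L^2 M T^-2]

Both sides have the same dimensions, so the equation is dimensionally consistent.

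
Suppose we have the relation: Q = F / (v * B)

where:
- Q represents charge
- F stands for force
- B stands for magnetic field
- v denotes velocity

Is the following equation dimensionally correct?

Yes

Q (charge) has dimensions [I T].
F (force) has dimensions [L M T^-2].
B (magnetic field) has dimensions [I^-1 M T^-2].
v (velocity) has dimensions [L T^-1].

Left side: [I T]
Right side: [I T]

Both sides have the same dimensions, so the equation is dimensionally consistent.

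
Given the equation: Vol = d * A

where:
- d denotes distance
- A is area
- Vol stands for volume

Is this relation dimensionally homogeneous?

Yes

d (distance) has dimensions [L].
A (area) has dimensions [L^2].
Vol (volume) has dimensions [L^3].

Left side: [L^3]
Right side: [L^3]

Both sides have the same dimensions, so the equation is dimensionally consistent.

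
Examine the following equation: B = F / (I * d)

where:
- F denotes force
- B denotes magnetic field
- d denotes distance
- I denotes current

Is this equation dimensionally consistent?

Yes

F (force) has dimensions [L M T^-2].
B (magnetic field) has dimensions [I^-1 M T^-2].
d (distance) has dimensions [L].
I (current) has dimensions [I].

Left side: [I^-1 M T^-2]
Right side: [I^-1 M T^-2]

Both sides have the same dimensions, so the equation is dimensionally consistent.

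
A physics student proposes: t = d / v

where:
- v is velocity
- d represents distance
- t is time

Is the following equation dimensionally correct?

Yes

v (velocity) has dimensions [L T^-1].
d (distance) has dimensions [L].
t (time) has dimensions [T].

Left side: [T]
Right side: [T]

Both sides have the same dimensions, so the equation is dimensionally consistent.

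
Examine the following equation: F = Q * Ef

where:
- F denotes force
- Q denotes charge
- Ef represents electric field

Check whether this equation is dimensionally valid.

Yes

F (force) has dimensions [L M T^-2].
Q (charge) has dimensions [I T].
Ef (electric field) has dimensions [I^-1 L M T^-3].

Left side: [L M T^-2]
Right side: [L M T^-2]

Both sides have the same dimensions, so the equation is dimensionally consistent.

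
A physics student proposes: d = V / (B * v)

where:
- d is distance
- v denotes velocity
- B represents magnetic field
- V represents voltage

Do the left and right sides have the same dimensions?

Yes

d (distance) has dimensions [L].
v (velocity) has dimensions [L T^-1].
B (magnetic field) has dimensions [I^-1 M T^-2].
V (voltage) has dimensions [I^-1 L^2 M T^-3].

Left side: [L]
Right side: [L]

Both sides have the same dimensions, so the equation is dimensionally consistent.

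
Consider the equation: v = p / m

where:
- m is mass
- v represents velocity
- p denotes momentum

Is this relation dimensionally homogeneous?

Yes

m (mass) has dimensions [M].
v (velocity) has dimensions [L T^-1].
p (momentum) has dimensions [L M T^-1].

Left side: [L T^-1]
Right side: [L T^-1]

Both sides have the same dimensions, so the equation is dimensionally consistent.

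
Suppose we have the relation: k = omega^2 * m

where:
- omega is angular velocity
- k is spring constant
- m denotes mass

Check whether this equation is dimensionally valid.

Yes

omega (angular velocity) has dimensions [T^-1].
k (spring constant) has dimensions [M T^-2].
m (mass) has dimensions [M].

Left side: [M T^-2]
Right side: [M T^-2]

Both sides have the same dimensions, so the equation is dimensionally consistent.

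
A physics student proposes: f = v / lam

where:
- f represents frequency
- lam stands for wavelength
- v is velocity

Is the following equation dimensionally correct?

Yes

f (frequency) has dimensions [T^-1].
lam (wavelength) has dimensions [L].
v (velocity) has dimensions [L T^-1].

Left side: [T^-1]
Right side: [T^-1]

Both sides have the same dimensions, so the equation is dimensionally consistent.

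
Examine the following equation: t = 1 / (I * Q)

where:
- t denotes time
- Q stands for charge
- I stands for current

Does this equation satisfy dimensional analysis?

No

t (time) has dimensions [T].
Q (charge) has dimensions [I T].
I (current) has dimensions [I].

Left side: [T]
Right side: [I^-2 T^-1]

The two sides have different dimensions, so the equation is NOT dimensionally consistent.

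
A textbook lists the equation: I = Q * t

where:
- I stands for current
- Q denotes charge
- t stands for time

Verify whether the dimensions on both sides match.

No

I (current) has dimensions [I].
Q (charge) has dimensions [I T].
t (time) has dimensions [T].

Left side: [I]
Right side: [I T^2]

The two sides have different dimensions, so the equation is NOT dimensionally consistent.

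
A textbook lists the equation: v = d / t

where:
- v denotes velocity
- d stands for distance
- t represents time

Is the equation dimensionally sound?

Yes

v (velocity) has dimensions [L T^-1].
d (distance) has dimensions [L].
t (time) has dimensions [T].

Left side: [L T^-1]
Right side: [L T^-1]

Both sides have the same dimensions, so the equation is dimensionally consistent.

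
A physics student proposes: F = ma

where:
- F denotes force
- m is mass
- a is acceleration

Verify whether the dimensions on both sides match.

Yes

F (force) has dimensions [L M T^-2].
m (mass) has dimensions [M].
a (acceleration) has dimensions [L T^-2].

Left side: [L M T^-2]
Right side: [L M T^-2]

Both sides have the same dimensions, so the equation is dimensionally consistent.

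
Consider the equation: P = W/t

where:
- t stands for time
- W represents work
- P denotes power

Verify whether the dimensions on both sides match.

Yes

t (time) has dimensions [T].
W (work) has dimensions [L^2 M T^-2].
P (power) has dimensions [L^2 M T^-3].

Left side: [L^2 M T^-3]
Right side: [L^2 M T^-3]

Both sides have the same dimensions, so the equation is dimensionally consistent.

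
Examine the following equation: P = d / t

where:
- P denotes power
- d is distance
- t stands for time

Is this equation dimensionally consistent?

No

P (power) has dimensions [L^2 M T^-3].
d (distance) has dimensions [L].
t (time) has dimensions [T].

Left side: [L^2 M T^-3]
Right side: [L T^-1]

The two sides have different dimensions, so the equation is NOT dimensionally consistent.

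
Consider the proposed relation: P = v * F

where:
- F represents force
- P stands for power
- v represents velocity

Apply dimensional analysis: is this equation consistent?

Yes

F (force) has dimensions [L M T^-2].
P (power) has dimensions [L^2 M T^-3].
v (velocity) has dimensions [L T^-1].

Left side: [L^2 M T^-3]
Right side: [L^2 M T^-3]

Both sides have the same dimensions, so the equation is dimensionally consistent.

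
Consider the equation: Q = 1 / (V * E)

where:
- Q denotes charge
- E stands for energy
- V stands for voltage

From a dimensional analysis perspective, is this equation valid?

No

Q (charge) has dimensions [I T].
E (energy) has dimensions [L^2 M T^-2].
V (voltage) has dimensions [I^-1 L^2 M T^-3].

Left side: [I T]
Right side: [I L^-4 M^-2 T^5]

The two sides have different dimensions, so the equation is NOT dimensionally consistent.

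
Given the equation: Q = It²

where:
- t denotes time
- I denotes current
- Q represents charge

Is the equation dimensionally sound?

No

t (time) has dimensions [T].
I (current) has dimensions [I].
Q (charge) has dimensions [I T].

Left side: [I T]
Right side: [I T^2]

The two sides have different dimensions, so the equation is NOT dimensionally consistent.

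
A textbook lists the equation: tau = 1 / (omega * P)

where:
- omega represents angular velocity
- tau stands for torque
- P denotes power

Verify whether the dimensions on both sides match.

No

omega (angular velocity) has dimensions [T^-1].
tau (torque) has dimensions [L^2 M T^-2].
P (power) has dimensions [L^2 M T^-3].

Left side: [L^2 M T^-2]
Right side: [L^-2 M^-1 T^4]

The two sides have different dimensions, so the equation is NOT dimensionally consistent.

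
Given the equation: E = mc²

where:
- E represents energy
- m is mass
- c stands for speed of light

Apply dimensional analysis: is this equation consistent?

Yes

E (energy) has dimensions [L^2 M T^-2].
m (mass) has dimensions [M].
c (speed of light) has dimensions [L T^-1].

Left side: [L^2 M T^-2]
Right side: [L^2 M T^-2]

Both sides have the same dimensions, so the equation is dimensionally consistent.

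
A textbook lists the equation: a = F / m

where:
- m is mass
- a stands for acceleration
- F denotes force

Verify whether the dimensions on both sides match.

Yes

m (mass) has dimensions [M].
a (acceleration) has dimensions [L T^-2].
F (force) has dimensions [L M T^-2].

Left side: [L T^-2]
Right side: [L T^-2]

Both sides have the same dimensions, so the equation is dimensionally consistent.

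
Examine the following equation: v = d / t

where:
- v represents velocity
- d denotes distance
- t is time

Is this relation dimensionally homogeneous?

Yes

v (velocity) has dimensions [L T^-1].
d (distance) has dimensions [L].
t (time) has dimensions [T].

Left side: [L T^-1]
Right side: [L T^-1]

Both sides have the same dimensions, so the equation is dimensionally consistent.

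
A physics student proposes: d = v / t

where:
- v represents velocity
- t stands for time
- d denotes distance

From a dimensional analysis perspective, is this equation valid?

No

v (velocity) has dimensions [L T^-1].
t (time) has dimensions [T].
d (distance) has dimensions [L].

Left side: [L]
Right side: [L T^-2]

The two sides have different dimensions, so the equation is NOT dimensionally consistent.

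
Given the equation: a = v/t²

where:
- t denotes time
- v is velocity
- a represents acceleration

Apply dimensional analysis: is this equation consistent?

No

t (time) has dimensions [T].
v (velocity) has dimensions [L T^-1].
a (acceleration) has dimensions [L T^-2].

Left side: [L T^-2]
Right side: [L T^-3]

The two sides have different dimensions, so the equation is NOT dimensionally consistent.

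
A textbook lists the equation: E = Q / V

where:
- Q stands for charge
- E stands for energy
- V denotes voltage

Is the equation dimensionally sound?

No

Q (charge) has dimensions [I T].
E (energy) has dimensions [L^2 M T^-2].
V (voltage) has dimensions [I^-1 L^2 M T^-3].

Left side: [L^2 M T^-2]
Right side: [I^2 L^-2 M^-1 T^4]

The two sides have different dimensions, so the equation is NOT dimensionally consistent.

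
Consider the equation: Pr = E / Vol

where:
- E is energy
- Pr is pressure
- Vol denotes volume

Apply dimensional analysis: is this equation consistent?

Yes

E (energy) has dimensions [L^2 M T^-2].
Pr (pressure) has dimensions [L^-1 M T^-2].
Vol (volume) has dimensions [L^3].

Left side: [L^-1 M T^-2]
Right side: [L^-1 M T^-2]

Both sides have the same dimensions, so the equation is dimensionally consistent.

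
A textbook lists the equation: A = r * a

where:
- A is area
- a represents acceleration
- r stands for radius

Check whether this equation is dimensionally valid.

No

A (area) has dimensions [L^2].
a (acceleration) has dimensions [L T^-2].
r (radius) has dimensions [L].

Left side: [L^2]
Right side: [L^2 T^-2]

The two sides have different dimensions, so the equation is NOT dimensionally consistent.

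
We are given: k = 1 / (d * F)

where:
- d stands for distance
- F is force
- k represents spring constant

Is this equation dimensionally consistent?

No

d (distance) has dimensions [L].
F (force) has dimensions [L M T^-2].
k (spring constant) has dimensions [M T^-2].

Left side: [M T^-2]
Right side: [L^-2 M^-1 T^2]

The two sides have different dimensions, so the equation is NOT dimensionally consistent.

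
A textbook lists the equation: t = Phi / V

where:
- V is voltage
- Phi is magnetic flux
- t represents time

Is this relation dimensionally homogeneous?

Yes

V (voltage) has dimensions [I^-1 L^2 M T^-3].
Phi (magnetic flux) has dimensions [I^-1 L^2 M T^-2].
t (time) has dimensions [T].

Left side: [T]
Right side: [T]

Both sides have the same dimensions, so the equation is dimensionally consistent.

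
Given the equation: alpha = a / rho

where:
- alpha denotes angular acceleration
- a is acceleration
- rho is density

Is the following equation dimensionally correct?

No

alpha (angular acceleration) has dimensions [T^-2].
a (acceleration) has dimensions [L T^-2].
rho (density) has dimensions [L^-3 M].

Left side: [T^-2]
Right side: [L^4 M^-1 T^-2]

The two sides have different dimensions, so the equation is NOT dimensionally consistent.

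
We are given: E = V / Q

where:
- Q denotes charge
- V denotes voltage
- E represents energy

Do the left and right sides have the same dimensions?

No

Q (charge) has dimensions [I T].
V (voltage) has dimensions [I^-1 L^2 M T^-3].
E (energy) has dimensions [L^2 M T^-2].

Left side: [L^2 M T^-2]
Right side: [I^-2 L^2 M T^-4]

The two sides have different dimensions, so the equation is NOT dimensionally consistent.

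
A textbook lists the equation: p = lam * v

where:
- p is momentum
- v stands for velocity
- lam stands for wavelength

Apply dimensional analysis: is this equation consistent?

No

p (momentum) has dimensions [L M T^-1].
v (velocity) has dimensions [L T^-1].
lam (wavelength) has dimensions [L].

Left side: [L M T^-1]
Right side: [L^2 T^-1]

The two sides have different dimensions, so the equation is NOT dimensionally consistent.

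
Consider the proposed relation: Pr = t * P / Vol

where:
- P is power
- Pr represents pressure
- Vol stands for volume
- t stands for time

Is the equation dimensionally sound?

Yes

P (power) has dimensions [L^2 M T^-3].
Pr (pressure) has dimensions [L^-1 M T^-2].
Vol (volume) has dimensions [L^3].
t (time) has dimensions [T].

Left side: [L^-1 M T^-2]
Right side: [L^-1 M T^-2]

Both sides have the same dimensions, so the equation is dimensionally consistent.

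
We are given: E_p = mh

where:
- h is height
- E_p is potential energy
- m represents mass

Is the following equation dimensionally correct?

No

h (height) has dimensions [L].
E_p (potential energy) has dimensions [L^2 M T^-2].
m (mass) has dimensions [M].

Left side: [L^2 M T^-2]
Right side: [L M]

The two sides have different dimensions, so the equation is NOT dimensionally consistent.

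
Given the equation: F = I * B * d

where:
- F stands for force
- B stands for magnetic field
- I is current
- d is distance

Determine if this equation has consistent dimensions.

Yes

F (force) has dimensions [L M T^-2].
B (magnetic field) has dimensions [I^-1 M T^-2].
I (current) has dimensions [I].
d (distance) has dimensions [L].

Left side: [L M T^-2]
Right side: [L M T^-2]

Both sides have the same dimensions, so the equation is dimensionally consistent.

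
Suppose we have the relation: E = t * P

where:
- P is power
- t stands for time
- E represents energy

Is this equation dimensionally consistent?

Yes

P (power) has dimensions [L^2 M T^-3].
t (time) has dimensions [T].
E (energy) has dimensions [L^2 M T^-2].

Left side: [L^2 M T^-2]
Right side: [L^2 M T^-2]

Both sides have the same dimensions, so the equation is dimensionally consistent.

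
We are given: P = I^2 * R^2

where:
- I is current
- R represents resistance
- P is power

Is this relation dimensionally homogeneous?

No

I (current) has dimensions [I].
R (resistance) has dimensions [I^-2 L^2 M T^-3].
P (power) has dimensions [L^2 M T^-3].

Left side: [L^2 M T^-3]
Right side: [I^-2 L^4 M^2 T^-6]

The two sides have different dimensions, so the equation is NOT dimensionally consistent.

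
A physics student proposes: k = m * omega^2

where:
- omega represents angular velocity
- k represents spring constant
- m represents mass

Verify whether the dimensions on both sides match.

Yes

omega (angular velocity) has dimensions [T^-1].
k (spring constant) has dimensions [M T^-2].
m (mass) has dimensions [M].

Left side: [M T^-2]
Right side: [M T^-2]

Both sides have the same dimensions, so the equation is dimensionally consistent.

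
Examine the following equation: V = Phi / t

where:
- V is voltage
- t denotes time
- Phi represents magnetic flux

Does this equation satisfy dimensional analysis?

Yes

V (voltage) has dimensions [I^-1 L^2 M T^-3].
t (time) has dimensions [T].
Phi (magnetic flux) has dimensions [I^-1 L^2 M T^-2].

Left side: [I^-1 L^2 M T^-3]
Right side: [I^-1 L^2 M T^-3]

Both sides have the same dimensions, so the equation is dimensionally consistent.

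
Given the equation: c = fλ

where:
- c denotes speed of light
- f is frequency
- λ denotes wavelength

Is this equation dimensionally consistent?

Yes

c (speed of light) has dimensions [L T^-1].
f (frequency) has dimensions [T^-1].
λ (wavelength) has dimensions [L].

Left side: [L T^-1]
Right side: [L T^-1]

Both sides have the same dimensions, so the equation is dimensionally consistent.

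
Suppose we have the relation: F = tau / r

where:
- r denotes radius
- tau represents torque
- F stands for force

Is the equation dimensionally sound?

Yes

r (radius) has dimensions [L].
tau (torque) has dimensions [L^2 M T^-2].
F (force) has dimensions [L M T^-2].

Left side: [L M T^-2]
Right side: [L M T^-2]

Both sides have the same dimensions, so the equation is dimensionally consistent.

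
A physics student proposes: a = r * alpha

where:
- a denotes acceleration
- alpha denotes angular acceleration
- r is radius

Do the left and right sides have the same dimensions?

Yes

a (acceleration) has dimensions [L T^-2].
alpha (angular acceleration) has dimensions [T^-2].
r (radius) has dimensions [L].

Left side: [L T^-2]
Right side: [L T^-2]

Both sides have the same dimensions, so the equation is dimensionally consistent.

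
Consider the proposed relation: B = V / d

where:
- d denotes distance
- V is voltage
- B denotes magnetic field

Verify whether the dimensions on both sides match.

No

d (distance) has dimensions [L].
V (voltage) has dimensions [I^-1 L^2 M T^-3].
B (magnetic field) has dimensions [I^-1 M T^-2].

Left side: [I^-1 M T^-2]
Right side: [I^-1 L M T^-3]

The two sides have different dimensions, so the equation is NOT dimensionally consistent.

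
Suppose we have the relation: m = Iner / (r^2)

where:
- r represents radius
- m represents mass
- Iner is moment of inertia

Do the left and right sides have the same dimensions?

Yes

r (radius) has dimensions [L].
m (mass) has dimensions [M].
Iner (moment of inertia) has dimensions [L^2 M].

Left side: [M]
Right side: [M]

Both sides have the same dimensions, so the equation is dimensionally consistent.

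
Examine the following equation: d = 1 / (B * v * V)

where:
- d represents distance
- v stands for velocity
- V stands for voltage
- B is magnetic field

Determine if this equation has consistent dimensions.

No

d (distance) has dimensions [L].
v (velocity) has dimensions [L T^-1].
V (voltage) has dimensions [I^-1 L^2 M T^-3].
B (magnetic field) has dimensions [I^-1 M T^-2].

Left side: [L]
Right side: [I^2 L^-3 M^-2 T^6]

The two sides have different dimensions, so the equation is NOT dimensionally consistent.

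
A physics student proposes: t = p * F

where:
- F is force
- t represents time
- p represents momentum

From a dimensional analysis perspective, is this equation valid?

No

F (force) has dimensions [L M T^-2].
t (time) has dimensions [T].
p (momentum) has dimensions [L M T^-1].

Left side: [T]
Right side: [L^2 M^2 T^-3]

The two sides have different dimensions, so the equation is NOT dimensionally consistent.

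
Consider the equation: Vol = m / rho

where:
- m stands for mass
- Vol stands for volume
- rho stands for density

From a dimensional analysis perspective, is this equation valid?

Yes

m (mass) has dimensions [M].
Vol (volume) has dimensions [L^3].
rho (density) has dimensions [L^-3 M].

Left side: [L^3]
Right side: [L^3]

Both sides have the same dimensions, so the equation is dimensionally consistent.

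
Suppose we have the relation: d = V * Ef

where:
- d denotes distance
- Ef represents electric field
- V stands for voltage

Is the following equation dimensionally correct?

No

d (distance) has dimensions [L].
Ef (electric field) has dimensions [I^-1 L M T^-3].
V (voltage) has dimensions [I^-1 L^2 M T^-3].

Left side: [L]
Right side: [I^-2 L^3 M^2 T^-6]

The two sides have different dimensions, so the equation is NOT dimensionally consistent.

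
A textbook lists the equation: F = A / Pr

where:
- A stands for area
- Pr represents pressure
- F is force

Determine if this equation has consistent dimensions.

No

A (area) has dimensions [L^2].
Pr (pressure) has dimensions [L^-1 M T^-2].
F (force) has dimensions [L M T^-2].

Left side: [L M T^-2]
Right side: [L^3 M^-1 T^2]

The two sides have different dimensions, so the equation is NOT dimensionally consistent.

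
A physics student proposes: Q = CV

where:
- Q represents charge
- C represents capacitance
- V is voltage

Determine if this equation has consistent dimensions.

Yes

Q (charge) has dimensions [I T].
C (capacitance) has dimensions [I^2 L^-2 M^-1 T^4].
V (voltage) has dimensions [I^-1 L^2 M T^-3].

Left side: [I T]
Right side: [I T]

Both sides have the same dimensions, so the equation is dimensionally consistent.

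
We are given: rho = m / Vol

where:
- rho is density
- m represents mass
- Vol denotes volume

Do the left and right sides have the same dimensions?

Yes

rho (density) has dimensions [L^-3 M].
m (mass) has dimensions [M].
Vol (volume) has dimensions [L^3].

Left side: [L^-3 M]
Right side: [L^-3 M]

Both sides have the same dimensions, so the equation is dimensionally consistent.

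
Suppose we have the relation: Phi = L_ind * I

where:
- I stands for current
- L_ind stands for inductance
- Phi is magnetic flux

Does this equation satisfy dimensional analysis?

Yes

I (current) has dimensions [I].
L_ind (inductance) has dimensions [I^-2 L^2 M T^-2].
Phi (magnetic flux) has dimensions [I^-1 L^2 M T^-2].

Left side: [I^-1 L^2 M T^-2]
Right side: [I^-1 L^2 M T^-2]

Both sides have the same dimensions, so the equation is dimensionally consistent.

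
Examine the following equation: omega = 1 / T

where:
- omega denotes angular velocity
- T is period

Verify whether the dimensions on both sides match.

Yes

omega (angular velocity) has dimensions [T^-1].
T (period) has dimensions [T].

Left side: [T^-1]
Right side: [T^-1]

Both sides have the same dimensions, so the equation is dimensionally consistent.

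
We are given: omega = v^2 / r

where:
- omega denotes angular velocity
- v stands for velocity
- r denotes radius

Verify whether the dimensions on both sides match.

No

omega (angular velocity) has dimensions [T^-1].
v (velocity) has dimensions [L T^-1].
r (radius) has dimensions [L].

Left side: [T^-1]
Right side: [L T^-2]

The two sides have different dimensions, so the equation is NOT dimensionally consistent.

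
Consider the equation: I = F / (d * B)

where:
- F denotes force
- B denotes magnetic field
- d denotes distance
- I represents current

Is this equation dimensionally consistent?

Yes

F (force) has dimensions [L M T^-2].
B (magnetic field) has dimensions [I^-1 M T^-2].
d (distance) has dimensions [L].
I (current) has dimensions [I].

Left side: [I]
Right side: [I]

Both sides have the same dimensions, so the equation is dimensionally consistent.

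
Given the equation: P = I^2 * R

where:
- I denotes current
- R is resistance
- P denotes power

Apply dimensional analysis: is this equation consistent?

Yes

I (current) has dimensions [I].
R (resistance) has dimensions [I^-2 L^2 M T^-3].
P (power) has dimensions [L^2 M T^-3].

Left side: [L^2 M T^-3]
Right side: [L^2 M T^-3]

Both sides have the same dimensions, so the equation is dimensionally consistent.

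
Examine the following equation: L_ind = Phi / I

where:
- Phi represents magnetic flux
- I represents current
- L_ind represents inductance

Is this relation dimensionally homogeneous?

Yes

Phi (magnetic flux) has dimensions [I^-1 L^2 M T^-2].
I (current) has dimensions [I].
L_ind (inductance) has dimensions [I^-2 L^2 M T^-2].

Left side: [I^-2 L^2 M T^-2]
Right side: [I^-2 L^2 M T^-2]

Both sides have the same dimensions, so the equation is dimensionally consistent.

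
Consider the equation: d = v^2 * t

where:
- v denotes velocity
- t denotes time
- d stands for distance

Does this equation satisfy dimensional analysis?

No

v (velocity) has dimensions [L T^-1].
t (time) has dimensions [T].
d (distance) has dimensions [L].

Left side: [L]
Right side: [L^2 T^-1]

The two sides have different dimensions, so the equation is NOT dimensionally consistent.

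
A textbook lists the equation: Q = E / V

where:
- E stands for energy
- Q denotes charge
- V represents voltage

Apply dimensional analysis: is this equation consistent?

Yes

E (energy) has dimensions [L^2 M T^-2].
Q (charge) has dimensions [I T].
V (voltage) has dimensions [I^-1 L^2 M T^-3].

Left side: [I T]
Right side: [I T]

Both sides have the same dimensions, so the equation is dimensionally consistent.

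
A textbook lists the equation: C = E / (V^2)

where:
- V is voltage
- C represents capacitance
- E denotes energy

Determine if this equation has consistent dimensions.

Yes

V (voltage) has dimensions [I^-1 L^2 M T^-3].
C (capacitance) has dimensions [I^2 L^-2 M^-1 T^4].
E (energy) has dimensions [L^2 M T^-2].

Left side: [I^2 L^-2 M^-1 T^4]
Right side: [I^2 L^-2 M^-1 T^4]

Both sides have the same dimensions, so the equation is dimensionally consistent.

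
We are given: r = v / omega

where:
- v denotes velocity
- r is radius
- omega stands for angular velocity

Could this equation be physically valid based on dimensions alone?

Yes

v (velocity) has dimensions [L T^-1].
r (radius) has dimensions [L].
omega (angular velocity) has dimensions [T^-1].

Left side: [L]
Right side: [L]

Both sides have the same dimensions, so the equation is dimensionally consistent.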